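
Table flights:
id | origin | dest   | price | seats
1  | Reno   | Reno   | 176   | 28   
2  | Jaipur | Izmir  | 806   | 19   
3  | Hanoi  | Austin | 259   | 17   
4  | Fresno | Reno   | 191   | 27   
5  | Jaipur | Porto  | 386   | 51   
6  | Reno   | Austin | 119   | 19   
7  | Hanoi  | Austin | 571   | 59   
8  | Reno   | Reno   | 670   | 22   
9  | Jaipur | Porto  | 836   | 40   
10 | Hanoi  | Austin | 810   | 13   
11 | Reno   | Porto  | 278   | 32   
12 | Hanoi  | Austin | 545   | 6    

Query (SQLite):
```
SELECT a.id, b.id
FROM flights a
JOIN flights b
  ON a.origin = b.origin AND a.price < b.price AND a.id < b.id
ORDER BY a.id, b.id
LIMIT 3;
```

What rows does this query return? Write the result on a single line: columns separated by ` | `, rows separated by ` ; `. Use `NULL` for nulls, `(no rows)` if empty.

Pairs (a,b) with same origin, a.price < b.price, a.id < b.id.
origin groups: Fresno:{4} Hanoi:{3,7,10,12} Jaipur:{2,5,9} Reno:{1,6,8,11}
Ordered by (a.id, b.id); first 3.

1 | 8 ; 1 | 11 ; 2 | 9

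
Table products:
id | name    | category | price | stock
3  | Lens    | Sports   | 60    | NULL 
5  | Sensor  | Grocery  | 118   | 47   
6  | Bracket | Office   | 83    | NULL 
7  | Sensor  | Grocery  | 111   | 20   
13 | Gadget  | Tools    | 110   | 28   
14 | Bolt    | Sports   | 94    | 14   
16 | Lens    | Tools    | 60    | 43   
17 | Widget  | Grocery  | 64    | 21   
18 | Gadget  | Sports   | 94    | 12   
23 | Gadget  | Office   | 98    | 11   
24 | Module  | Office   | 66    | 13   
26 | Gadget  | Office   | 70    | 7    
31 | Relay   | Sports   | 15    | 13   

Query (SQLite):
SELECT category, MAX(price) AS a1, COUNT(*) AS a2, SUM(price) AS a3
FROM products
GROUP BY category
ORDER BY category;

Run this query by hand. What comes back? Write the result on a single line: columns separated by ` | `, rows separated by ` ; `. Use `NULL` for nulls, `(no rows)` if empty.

Group products by category.
Per group compute: MAX(price), COUNT(*), SUM(price).
  Grocery: ids {5, 7, 17} → MAX(price)=118, COUNT(*)=3, SUM(price)=293
  Office: ids {6, 23, 24, 26} → MAX(price)=98, COUNT(*)=4, SUM(price)=317
  Sports: ids {3, 14, 18, 31} → MAX(price)=94, COUNT(*)=4, SUM(price)=263
  Tools: ids {13, 16} → MAX(price)=110, COUNT(*)=2, SUM(price)=170

Grocery | 118 | 3 | 293 ; Office | 98 | 4 | 317 ; Sports | 94 | 4 | 263 ; Tools | 110 | 2 | 170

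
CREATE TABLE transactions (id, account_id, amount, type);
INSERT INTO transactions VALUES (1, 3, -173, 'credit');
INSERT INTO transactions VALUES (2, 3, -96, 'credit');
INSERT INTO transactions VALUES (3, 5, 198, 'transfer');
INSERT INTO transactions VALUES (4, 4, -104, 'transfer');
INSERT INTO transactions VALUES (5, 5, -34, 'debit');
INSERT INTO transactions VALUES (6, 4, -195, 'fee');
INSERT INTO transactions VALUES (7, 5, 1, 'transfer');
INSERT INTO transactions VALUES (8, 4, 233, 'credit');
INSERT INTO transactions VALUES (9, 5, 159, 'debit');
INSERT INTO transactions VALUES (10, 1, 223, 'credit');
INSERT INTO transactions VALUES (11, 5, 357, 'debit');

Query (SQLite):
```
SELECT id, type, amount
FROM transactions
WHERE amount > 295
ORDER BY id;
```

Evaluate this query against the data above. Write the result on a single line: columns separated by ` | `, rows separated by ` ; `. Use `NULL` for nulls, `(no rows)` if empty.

11 | debit | 357

amount > 295: ids {11}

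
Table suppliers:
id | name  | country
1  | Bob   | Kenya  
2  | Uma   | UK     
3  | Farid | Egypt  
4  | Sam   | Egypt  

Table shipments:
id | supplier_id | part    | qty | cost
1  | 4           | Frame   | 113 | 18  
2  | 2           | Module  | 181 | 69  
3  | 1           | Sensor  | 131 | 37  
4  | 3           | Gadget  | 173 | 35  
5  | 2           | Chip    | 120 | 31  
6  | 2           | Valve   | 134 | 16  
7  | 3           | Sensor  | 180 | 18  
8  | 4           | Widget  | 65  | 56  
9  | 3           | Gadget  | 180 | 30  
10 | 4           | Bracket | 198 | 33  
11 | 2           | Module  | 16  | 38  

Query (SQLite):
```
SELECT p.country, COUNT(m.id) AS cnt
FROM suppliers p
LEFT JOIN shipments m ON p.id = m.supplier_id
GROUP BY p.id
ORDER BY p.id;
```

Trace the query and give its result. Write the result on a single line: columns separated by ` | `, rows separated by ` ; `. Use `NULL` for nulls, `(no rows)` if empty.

LEFT JOIN keeps every suppliers row; unmatched ones get NULL for shipments columns.
Group by suppliers.id and compute COUNT(m.id). COUNT(col) of an all-NULL group is 0.
  1: ids {3} → COUNT(m.id)=1
  2: ids {2, 5, 6, 11} → COUNT(m.id)=4
  3: ids {4, 7, 9} → COUNT(m.id)=3
  4: ids {1, 8, 10} → COUNT(m.id)=3

Kenya | 1 ; UK | 4 ; Egypt | 3 ; Egypt | 3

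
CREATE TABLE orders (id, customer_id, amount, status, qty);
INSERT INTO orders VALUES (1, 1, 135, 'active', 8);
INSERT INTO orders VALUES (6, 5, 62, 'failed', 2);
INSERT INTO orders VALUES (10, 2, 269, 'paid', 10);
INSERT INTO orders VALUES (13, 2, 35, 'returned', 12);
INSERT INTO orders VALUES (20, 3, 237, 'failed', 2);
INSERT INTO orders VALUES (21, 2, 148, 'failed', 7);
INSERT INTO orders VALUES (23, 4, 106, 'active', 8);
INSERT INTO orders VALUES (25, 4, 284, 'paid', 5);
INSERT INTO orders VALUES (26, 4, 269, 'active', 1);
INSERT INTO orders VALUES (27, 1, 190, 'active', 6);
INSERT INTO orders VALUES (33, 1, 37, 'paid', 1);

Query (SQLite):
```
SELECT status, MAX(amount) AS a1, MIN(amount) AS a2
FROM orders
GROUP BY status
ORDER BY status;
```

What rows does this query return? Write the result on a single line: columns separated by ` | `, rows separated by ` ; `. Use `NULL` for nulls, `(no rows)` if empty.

Group orders by status.
Per group compute: MAX(amount), MIN(amount).
  active: ids {1, 23, 26, 27} → MAX(amount)=269, MIN(amount)=106
  failed: ids {6, 20, 21} → MAX(amount)=237, MIN(amount)=62
  paid: ids {10, 25, 33} → MAX(amount)=284, MIN(amount)=37
  returned: ids {13} → MAX(amount)=35, MIN(amount)=35

active | 269 | 106 ; failed | 237 | 62 ; paid | 284 | 37 ; returned | 35 | 35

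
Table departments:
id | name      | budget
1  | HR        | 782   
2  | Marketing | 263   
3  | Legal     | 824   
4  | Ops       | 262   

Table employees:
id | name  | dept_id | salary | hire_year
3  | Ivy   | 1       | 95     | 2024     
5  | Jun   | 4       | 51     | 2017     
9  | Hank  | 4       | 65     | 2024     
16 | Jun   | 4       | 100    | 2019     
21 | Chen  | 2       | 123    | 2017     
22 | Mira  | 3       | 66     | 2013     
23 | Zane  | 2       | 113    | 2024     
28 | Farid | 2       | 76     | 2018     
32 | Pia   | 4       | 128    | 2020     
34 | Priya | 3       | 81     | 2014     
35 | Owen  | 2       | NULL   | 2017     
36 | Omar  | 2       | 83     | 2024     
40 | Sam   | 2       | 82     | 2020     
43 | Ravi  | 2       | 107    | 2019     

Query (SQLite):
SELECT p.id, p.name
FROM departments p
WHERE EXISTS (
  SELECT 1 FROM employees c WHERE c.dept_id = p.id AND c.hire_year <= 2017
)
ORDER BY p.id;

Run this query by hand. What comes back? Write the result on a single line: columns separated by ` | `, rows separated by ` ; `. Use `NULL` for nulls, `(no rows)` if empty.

2 | Marketing ; 3 | Legal ; 4 | Ops

For each departments row, check whether any employees with matching dept_id has hire_year <= 2017.
Keep rows where that is true.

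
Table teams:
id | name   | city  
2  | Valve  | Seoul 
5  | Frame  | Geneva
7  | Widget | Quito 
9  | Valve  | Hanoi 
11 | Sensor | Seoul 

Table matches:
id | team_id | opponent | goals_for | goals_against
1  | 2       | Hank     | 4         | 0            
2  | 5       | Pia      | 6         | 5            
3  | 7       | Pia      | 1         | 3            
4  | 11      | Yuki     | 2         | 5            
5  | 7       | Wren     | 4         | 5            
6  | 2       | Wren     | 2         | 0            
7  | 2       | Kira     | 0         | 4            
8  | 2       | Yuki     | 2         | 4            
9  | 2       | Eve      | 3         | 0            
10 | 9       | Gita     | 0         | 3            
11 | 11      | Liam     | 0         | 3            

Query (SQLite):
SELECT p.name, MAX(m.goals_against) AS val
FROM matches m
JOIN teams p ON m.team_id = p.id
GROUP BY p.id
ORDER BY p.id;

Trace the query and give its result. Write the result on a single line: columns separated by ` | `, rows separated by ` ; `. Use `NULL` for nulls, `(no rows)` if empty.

Valve | 4 ; Frame | 5 ; Widget | 5 ; Valve | 3 ; Sensor | 5

Join each matches row to its teams via team_id.
Group joined rows by teams.id; compute MAX(m.goals_against) per group.
  2: ids {1, 6, 7, 8, 9} → MAX(m.goals_against)=4
  5: ids {2} → MAX(m.goals_against)=5
  7: ids {3, 5} → MAX(m.goals_against)=5
  9: ids {10} → MAX(m.goals_against)=3
  11: ids {4, 11} → MAX(m.goals_against)=5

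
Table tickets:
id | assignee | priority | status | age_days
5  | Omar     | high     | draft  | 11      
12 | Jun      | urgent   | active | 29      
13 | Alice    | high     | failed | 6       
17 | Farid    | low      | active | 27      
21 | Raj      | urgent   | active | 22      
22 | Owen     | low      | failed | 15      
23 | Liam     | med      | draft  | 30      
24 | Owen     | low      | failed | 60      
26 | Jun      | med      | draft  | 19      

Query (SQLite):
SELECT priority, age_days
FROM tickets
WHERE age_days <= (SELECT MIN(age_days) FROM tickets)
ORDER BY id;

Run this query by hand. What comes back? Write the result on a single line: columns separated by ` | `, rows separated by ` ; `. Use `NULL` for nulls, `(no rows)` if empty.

high | 6

Scalar subquery: MIN(age_days) over all tickets rows = 6.
Keep rows where age_days <= that value.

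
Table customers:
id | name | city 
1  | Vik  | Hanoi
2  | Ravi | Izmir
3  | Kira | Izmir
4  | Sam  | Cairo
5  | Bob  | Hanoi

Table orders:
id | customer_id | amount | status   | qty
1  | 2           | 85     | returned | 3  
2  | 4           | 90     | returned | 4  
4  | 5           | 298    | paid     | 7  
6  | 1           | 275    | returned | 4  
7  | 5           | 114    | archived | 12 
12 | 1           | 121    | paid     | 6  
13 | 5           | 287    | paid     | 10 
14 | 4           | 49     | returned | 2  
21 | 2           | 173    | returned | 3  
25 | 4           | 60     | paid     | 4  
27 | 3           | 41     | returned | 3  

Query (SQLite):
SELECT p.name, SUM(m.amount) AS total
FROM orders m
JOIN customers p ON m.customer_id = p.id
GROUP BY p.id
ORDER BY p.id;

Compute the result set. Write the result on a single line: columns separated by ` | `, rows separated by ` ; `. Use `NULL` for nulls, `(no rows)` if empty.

Join each orders row to its customers via customer_id.
Group joined rows by customers.id; compute SUM(m.amount) per group.
  1: ids {6, 12} → SUM(m.amount)=396
  2: ids {1, 21} → SUM(m.amount)=258
  3: ids {27} → SUM(m.amount)=41
  4: ids {2, 14, 25} → SUM(m.amount)=199
  5: ids {4, 7, 13} → SUM(m.amount)=699

Vik | 396 ; Ravi | 258 ; Kira | 41 ; Sam | 199 ; Bob | 699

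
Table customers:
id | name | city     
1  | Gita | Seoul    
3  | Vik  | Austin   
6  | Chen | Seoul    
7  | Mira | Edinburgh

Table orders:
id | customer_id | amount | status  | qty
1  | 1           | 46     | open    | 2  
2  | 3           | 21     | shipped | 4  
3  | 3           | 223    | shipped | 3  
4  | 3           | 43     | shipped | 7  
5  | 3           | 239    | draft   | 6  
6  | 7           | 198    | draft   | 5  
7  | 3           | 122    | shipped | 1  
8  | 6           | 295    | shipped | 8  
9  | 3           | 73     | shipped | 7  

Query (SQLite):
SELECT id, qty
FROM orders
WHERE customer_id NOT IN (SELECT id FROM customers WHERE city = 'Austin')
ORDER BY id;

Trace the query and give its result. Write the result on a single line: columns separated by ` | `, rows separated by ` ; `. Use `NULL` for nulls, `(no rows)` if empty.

1 | 2 ; 6 | 5 ; 8 | 8

Inner query: customers.id where city = 'Austin'.
Outer: keep orders rows whose customer_id is not in that set.
Inner query → {3}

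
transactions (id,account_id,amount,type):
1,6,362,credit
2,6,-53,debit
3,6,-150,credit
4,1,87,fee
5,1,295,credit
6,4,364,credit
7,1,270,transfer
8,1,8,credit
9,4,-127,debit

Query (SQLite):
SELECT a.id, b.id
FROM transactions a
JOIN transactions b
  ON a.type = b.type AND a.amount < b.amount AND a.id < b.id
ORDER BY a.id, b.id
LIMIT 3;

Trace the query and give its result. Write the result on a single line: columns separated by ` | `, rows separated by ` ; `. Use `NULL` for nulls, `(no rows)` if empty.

Pairs (a,b) with same type, a.amount < b.amount, a.id < b.id.
type groups: credit:{1,3,5,6,8} debit:{2,9} fee:{4} transfer:{7}
Ordered by (a.id, b.id); first 3.

1 | 6 ; 3 | 5 ; 3 | 6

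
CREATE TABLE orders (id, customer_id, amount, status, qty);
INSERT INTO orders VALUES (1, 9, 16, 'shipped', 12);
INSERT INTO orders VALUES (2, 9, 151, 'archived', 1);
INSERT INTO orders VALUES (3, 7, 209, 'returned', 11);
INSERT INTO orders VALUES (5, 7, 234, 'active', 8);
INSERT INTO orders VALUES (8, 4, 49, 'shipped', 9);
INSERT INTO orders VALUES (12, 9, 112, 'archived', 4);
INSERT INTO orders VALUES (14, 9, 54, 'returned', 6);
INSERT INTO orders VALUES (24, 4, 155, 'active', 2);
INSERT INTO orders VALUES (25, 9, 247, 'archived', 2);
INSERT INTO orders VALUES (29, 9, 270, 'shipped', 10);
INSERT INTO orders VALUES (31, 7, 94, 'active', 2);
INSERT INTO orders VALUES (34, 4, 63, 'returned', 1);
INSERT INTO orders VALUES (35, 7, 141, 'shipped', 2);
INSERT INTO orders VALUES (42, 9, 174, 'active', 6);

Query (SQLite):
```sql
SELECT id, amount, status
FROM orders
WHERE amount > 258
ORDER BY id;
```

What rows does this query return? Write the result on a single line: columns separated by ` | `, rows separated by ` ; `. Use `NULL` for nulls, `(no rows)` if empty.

amount > 258: ids {29}

29 | 270 | shipped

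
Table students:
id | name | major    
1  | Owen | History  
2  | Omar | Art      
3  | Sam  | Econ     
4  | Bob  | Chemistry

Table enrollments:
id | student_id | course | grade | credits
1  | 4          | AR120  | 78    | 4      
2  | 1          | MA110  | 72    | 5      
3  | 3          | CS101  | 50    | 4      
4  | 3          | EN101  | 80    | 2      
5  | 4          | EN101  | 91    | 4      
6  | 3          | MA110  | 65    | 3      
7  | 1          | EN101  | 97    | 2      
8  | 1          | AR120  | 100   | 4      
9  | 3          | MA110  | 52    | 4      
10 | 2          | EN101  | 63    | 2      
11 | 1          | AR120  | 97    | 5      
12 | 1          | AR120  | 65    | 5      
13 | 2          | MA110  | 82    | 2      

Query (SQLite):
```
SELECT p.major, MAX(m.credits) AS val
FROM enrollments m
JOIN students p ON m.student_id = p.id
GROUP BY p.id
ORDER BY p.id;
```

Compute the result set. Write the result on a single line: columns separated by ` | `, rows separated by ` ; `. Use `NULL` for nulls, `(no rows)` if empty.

Join each enrollments row to its students via student_id.
Group joined rows by students.id; compute MAX(m.credits) per group.
  1: ids {2, 7, 8, 11, 12} → MAX(m.credits)=5
  2: ids {10, 13} → MAX(m.credits)=2
  3: ids {3, 4, 6, 9} → MAX(m.credits)=4
  4: ids {1, 5} → MAX(m.credits)=4

History | 5 ; Art | 2 ; Econ | 4 ; Chemistry | 4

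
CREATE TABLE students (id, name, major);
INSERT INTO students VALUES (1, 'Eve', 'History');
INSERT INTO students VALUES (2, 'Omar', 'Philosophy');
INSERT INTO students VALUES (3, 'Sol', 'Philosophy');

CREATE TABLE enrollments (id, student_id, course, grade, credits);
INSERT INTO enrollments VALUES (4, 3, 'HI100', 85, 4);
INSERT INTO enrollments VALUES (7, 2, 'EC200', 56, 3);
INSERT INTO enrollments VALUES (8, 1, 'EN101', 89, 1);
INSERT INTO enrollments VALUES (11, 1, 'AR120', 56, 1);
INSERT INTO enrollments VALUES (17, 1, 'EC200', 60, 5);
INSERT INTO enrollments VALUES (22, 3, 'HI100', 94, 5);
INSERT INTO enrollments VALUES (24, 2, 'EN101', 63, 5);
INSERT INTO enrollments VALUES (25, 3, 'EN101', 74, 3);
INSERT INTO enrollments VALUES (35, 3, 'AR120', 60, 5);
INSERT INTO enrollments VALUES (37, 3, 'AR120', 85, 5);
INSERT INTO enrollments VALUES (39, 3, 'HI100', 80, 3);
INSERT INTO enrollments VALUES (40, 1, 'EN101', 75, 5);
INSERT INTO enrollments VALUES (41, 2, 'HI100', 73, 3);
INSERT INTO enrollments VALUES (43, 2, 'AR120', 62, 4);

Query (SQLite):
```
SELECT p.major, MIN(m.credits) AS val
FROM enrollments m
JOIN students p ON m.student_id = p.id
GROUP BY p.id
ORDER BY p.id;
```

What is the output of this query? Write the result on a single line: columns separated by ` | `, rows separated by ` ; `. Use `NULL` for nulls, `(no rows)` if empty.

History | 1 ; Philosophy | 3 ; Philosophy | 3

Join each enrollments row to its students via student_id.
Group joined rows by students.id; compute MIN(m.credits) per group.
  1: ids {8, 11, 17, 40} → MIN(m.credits)=1
  2: ids {7, 24, 41, 43} → MIN(m.credits)=3
  3: ids {4, 22, 25, 35, 37, 39} → MIN(m.credits)=3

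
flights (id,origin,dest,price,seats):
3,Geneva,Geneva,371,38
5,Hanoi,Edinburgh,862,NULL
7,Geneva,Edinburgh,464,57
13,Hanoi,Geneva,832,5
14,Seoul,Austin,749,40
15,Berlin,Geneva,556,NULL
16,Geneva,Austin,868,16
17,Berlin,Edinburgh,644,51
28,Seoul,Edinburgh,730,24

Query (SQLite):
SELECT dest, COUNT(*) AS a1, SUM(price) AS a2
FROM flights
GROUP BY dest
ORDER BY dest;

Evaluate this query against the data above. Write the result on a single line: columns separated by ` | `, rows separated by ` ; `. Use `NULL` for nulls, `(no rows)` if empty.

Austin | 2 | 1617 ; Edinburgh | 4 | 2700 ; Geneva | 3 | 1759

Group flights by dest.
Per group compute: COUNT(*), SUM(price).
  Austin: ids {14, 16} → COUNT(*)=2, SUM(price)=1617
  Edinburgh: ids {5, 7, 17, 28} → COUNT(*)=4, SUM(price)=2700
  Geneva: ids {3, 13, 15} → COUNT(*)=3, SUM(price)=1759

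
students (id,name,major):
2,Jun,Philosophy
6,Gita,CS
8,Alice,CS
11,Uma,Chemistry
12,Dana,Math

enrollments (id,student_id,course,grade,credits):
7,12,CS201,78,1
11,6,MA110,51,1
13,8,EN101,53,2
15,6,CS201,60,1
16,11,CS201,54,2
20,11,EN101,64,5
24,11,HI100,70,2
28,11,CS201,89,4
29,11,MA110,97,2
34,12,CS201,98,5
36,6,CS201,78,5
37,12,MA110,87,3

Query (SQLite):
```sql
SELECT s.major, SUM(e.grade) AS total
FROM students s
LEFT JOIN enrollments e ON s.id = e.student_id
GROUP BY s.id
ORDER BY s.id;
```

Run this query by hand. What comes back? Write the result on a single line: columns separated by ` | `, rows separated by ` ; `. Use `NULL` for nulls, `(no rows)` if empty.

LEFT JOIN keeps every students row; unmatched ones get NULL for enrollments columns.
Group by students.id and compute SUM(e.grade). SUM over an all-NULL group is NULL.
  2: ids {—} → SUM(e.grade)=NULL
  6: ids {11, 15, 36} → SUM(e.grade)=189
  8: ids {13} → SUM(e.grade)=53
  11: ids {16, 20, 24, 28, 29} → SUM(e.grade)=374
  12: ids {7, 34, 37} → SUM(e.grade)=263

Philosophy | NULL ; CS | 189 ; CS | 53 ; Chemistry | 374 ; Math | 263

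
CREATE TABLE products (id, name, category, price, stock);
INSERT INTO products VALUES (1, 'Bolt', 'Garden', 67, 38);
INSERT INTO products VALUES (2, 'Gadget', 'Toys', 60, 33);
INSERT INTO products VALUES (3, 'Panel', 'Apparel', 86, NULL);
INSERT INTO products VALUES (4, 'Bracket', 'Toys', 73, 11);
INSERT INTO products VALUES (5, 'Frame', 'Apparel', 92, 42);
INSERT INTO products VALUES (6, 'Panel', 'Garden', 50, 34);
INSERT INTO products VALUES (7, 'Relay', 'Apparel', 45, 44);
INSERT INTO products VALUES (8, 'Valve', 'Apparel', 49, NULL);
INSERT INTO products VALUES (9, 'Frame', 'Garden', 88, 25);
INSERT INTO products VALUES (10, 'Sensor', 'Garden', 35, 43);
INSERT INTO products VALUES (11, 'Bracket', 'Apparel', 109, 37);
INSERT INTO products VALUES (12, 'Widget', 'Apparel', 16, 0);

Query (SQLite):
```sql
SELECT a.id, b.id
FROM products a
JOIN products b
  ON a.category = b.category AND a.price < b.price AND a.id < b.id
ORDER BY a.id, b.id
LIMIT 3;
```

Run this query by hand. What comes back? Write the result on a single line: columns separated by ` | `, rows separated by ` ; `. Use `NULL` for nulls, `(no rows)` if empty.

Pairs (a,b) with same category, a.price < b.price, a.id < b.id.
category groups: Apparel:{3,5,7,8,11,12} Garden:{1,6,9,10} Toys:{2,4}
Ordered by (a.id, b.id); first 3.

1 | 9 ; 2 | 4 ; 3 | 5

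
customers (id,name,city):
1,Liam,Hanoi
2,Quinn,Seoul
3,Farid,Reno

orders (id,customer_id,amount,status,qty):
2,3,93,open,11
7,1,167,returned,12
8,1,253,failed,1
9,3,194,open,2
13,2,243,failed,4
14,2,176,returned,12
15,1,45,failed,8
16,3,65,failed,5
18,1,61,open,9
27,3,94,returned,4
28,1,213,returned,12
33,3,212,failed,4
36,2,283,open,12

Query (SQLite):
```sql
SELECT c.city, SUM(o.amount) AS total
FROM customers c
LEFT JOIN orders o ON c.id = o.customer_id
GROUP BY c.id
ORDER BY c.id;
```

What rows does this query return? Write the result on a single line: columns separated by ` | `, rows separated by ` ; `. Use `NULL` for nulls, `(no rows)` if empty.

LEFT JOIN keeps every customers row; unmatched ones get NULL for orders columns.
Group by customers.id and compute SUM(o.amount). SUM over an all-NULL group is NULL.
  1: ids {7, 8, 15, 18, 28} → SUM(o.amount)=739
  2: ids {13, 14, 36} → SUM(o.amount)=702
  3: ids {2, 9, 16, 27, 33} → SUM(o.amount)=658

Hanoi | 739 ; Seoul | 702 ; Reno | 658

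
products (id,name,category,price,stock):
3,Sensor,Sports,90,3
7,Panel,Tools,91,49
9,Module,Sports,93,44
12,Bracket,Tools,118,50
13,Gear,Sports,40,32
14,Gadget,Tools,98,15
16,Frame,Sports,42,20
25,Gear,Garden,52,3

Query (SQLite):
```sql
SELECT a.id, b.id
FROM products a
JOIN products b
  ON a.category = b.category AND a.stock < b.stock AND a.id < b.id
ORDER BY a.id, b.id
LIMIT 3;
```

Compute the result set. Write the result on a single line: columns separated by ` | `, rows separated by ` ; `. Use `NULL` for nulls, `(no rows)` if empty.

Pairs (a,b) with same category, a.stock < b.stock, a.id < b.id.
category groups: Garden:{25} Sports:{3,9,13,16} Tools:{7,12,14}
Ordered by (a.id, b.id); first 3.

3 | 9 ; 3 | 13 ; 3 | 16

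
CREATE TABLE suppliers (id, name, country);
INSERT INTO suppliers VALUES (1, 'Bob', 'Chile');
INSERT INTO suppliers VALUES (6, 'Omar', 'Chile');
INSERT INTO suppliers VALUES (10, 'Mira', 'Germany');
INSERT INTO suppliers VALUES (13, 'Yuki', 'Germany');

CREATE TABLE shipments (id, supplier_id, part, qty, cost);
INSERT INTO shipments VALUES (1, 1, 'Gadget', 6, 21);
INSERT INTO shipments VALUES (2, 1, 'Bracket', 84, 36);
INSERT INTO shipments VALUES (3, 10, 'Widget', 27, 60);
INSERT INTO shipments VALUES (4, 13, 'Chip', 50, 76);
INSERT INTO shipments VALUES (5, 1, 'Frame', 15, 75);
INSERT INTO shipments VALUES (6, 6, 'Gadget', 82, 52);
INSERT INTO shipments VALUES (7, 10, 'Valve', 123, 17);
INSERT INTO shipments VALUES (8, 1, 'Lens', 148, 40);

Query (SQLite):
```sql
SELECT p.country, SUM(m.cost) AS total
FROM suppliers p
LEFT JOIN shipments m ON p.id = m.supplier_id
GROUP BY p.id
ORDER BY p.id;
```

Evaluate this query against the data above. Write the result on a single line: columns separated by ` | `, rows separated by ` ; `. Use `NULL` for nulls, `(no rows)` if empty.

Chile | 172 ; Chile | 52 ; Germany | 77 ; Germany | 76

LEFT JOIN keeps every suppliers row; unmatched ones get NULL for shipments columns.
Group by suppliers.id and compute SUM(m.cost). SUM over an all-NULL group is NULL.
  1: ids {1, 2, 5, 8} → SUM(m.cost)=172
  6: ids {6} → SUM(m.cost)=52
  10: ids {3, 7} → SUM(m.cost)=77
  13: ids {4} → SUM(m.cost)=76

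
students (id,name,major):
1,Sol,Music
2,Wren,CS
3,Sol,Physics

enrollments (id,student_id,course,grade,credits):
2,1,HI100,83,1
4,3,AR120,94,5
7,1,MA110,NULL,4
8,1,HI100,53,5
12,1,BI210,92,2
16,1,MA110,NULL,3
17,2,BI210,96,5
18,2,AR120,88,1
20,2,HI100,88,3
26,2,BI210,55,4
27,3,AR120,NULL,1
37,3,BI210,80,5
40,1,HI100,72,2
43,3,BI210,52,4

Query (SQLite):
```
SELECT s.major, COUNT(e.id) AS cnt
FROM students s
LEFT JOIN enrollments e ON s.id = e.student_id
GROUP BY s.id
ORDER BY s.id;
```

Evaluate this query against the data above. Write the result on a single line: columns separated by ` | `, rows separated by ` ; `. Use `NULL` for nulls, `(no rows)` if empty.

Music | 6 ; CS | 4 ; Physics | 4

LEFT JOIN keeps every students row; unmatched ones get NULL for enrollments columns.
Group by students.id and compute COUNT(e.id). COUNT(col) of an all-NULL group is 0.
  1: ids {2, 7, 8, 12, 16, 40} → COUNT(e.id)=6
  2: ids {17, 18, 20, 26} → COUNT(e.id)=4
  3: ids {4, 27, 37, 43} → COUNT(e.id)=4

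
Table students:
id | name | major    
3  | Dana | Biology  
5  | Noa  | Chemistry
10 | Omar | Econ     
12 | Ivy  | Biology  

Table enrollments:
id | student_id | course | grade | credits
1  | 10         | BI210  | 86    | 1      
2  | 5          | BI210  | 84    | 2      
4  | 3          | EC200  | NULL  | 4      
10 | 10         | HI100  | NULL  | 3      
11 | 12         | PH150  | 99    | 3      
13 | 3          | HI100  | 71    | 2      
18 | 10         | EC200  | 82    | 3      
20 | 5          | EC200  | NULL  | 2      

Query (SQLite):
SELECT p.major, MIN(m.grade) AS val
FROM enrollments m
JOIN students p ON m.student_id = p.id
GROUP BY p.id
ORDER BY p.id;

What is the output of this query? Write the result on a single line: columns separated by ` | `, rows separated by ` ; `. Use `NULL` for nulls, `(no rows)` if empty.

Biology | 71 ; Chemistry | 84 ; Econ | 82 ; Biology | 99

Join each enrollments row to its students via student_id.
Group joined rows by students.id; compute MIN(m.grade) per group.
  3: ids {4, 13} → MIN(m.grade)=71
  5: ids {2, 20} → MIN(m.grade)=84
  10: ids {1, 10, 18} → MIN(m.grade)=82
  12: ids {11} → MIN(m.grade)=99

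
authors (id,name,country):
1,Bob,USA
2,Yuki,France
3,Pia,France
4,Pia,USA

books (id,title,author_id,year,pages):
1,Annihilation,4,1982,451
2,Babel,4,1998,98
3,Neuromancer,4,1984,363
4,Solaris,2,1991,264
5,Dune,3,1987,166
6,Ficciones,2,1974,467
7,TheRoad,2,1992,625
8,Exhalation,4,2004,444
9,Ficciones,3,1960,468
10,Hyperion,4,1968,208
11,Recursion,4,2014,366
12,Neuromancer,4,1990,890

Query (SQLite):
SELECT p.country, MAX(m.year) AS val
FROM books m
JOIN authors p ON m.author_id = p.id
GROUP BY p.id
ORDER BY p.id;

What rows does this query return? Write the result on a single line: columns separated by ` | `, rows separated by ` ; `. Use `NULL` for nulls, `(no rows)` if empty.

France | 1992 ; France | 1987 ; USA | 2014

Join each books row to its authors via author_id.
Group joined rows by authors.id; compute MAX(m.year) per group.
  2: ids {4, 6, 7} → MAX(m.year)=1992
  3: ids {5, 9} → MAX(m.year)=1987
  4: ids {1, 2, 3, 8, 10, 11, 12} → MAX(m.year)=2014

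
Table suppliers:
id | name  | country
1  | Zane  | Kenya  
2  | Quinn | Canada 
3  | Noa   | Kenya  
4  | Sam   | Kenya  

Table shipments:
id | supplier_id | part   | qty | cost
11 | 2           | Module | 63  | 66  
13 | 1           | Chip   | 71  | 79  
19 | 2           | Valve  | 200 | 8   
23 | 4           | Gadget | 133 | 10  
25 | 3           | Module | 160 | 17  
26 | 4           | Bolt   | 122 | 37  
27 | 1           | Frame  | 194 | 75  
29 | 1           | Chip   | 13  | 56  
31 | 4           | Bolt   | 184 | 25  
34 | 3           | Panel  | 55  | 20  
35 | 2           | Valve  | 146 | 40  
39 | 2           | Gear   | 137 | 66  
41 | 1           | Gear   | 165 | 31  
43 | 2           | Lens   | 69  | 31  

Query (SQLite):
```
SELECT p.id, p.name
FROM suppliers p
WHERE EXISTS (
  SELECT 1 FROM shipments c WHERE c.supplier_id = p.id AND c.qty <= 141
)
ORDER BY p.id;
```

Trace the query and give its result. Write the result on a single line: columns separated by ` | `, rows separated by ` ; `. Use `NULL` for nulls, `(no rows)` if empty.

1 | Zane ; 2 | Quinn ; 3 | Noa ; 4 | Sam

For each suppliers row, check whether any shipments with matching supplier_id has qty <= 141.
Keep rows where that is true.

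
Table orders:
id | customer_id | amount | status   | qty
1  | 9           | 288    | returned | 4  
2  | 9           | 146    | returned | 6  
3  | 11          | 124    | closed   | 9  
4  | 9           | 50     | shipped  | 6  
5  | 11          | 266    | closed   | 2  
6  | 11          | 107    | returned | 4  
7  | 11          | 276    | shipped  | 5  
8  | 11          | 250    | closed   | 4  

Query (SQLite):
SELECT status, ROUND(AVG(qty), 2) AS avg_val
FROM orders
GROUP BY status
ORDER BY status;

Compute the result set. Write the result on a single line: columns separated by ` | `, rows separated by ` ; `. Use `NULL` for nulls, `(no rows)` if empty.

closed | 5 ; returned | 4.67 ; shipped | 5.5

Partition orders by status; compute ROUND(AVG(qty), 2) within each group.
  closed: ids {3, 5, 8} → ROUND(AVG(qty), 2)=5
  returned: ids {1, 2, 6} → ROUND(AVG(qty), 2)=4.67
  shipped: ids {4, 7} → ROUND(AVG(qty), 2)=5.5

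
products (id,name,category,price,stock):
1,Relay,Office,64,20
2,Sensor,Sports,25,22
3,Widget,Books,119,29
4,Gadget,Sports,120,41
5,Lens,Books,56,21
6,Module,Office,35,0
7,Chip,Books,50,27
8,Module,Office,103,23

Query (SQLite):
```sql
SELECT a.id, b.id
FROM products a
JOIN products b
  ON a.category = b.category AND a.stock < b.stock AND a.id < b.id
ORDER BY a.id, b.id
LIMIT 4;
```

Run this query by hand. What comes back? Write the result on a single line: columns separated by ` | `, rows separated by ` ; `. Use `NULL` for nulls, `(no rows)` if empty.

Pairs (a,b) with same category, a.stock < b.stock, a.id < b.id.
category groups: Books:{3,5,7} Office:{1,6,8} Sports:{2,4}
Ordered by (a.id, b.id); first 4.

1 | 8 ; 2 | 4 ; 5 | 7 ; 6 | 8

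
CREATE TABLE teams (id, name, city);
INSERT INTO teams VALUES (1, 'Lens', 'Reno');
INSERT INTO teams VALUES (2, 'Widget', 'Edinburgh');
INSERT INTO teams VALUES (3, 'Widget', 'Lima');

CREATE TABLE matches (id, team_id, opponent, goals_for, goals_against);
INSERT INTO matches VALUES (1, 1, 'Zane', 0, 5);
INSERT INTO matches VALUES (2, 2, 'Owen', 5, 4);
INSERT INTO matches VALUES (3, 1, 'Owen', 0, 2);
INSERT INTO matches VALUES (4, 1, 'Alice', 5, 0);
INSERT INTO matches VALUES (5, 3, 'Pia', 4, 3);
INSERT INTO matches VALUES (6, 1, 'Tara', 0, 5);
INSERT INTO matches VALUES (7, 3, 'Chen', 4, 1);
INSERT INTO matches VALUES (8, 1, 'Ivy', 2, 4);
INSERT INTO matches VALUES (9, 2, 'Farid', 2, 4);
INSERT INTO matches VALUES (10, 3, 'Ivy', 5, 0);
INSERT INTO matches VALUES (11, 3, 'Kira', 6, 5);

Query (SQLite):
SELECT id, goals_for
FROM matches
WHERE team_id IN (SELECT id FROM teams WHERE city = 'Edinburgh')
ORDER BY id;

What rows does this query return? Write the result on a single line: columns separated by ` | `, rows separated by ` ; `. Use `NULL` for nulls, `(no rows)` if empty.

2 | 5 ; 9 | 2

Inner query: teams.id where city = 'Edinburgh'.
Outer: keep matches rows whose team_id is in that set.
Inner query → {2}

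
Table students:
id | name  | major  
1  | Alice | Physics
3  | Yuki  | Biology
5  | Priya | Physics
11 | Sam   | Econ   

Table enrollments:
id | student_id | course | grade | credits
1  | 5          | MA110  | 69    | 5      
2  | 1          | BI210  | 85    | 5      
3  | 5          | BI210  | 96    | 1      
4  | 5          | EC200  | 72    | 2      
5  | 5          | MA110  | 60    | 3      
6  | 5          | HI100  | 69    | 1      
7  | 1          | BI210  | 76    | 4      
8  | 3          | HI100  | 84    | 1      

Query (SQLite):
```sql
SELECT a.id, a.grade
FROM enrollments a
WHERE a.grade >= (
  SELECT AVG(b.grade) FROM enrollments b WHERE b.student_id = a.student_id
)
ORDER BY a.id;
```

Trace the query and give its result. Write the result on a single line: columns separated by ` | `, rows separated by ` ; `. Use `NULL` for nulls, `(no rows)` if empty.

For each enrollments row a, compute AVG(grade) over rows sharing a.student_id.
Keep row a if a.grade >= that per-group AVG.
  student_id=1: AVG(grade) = 80.5
  student_id=3: AVG(grade) = 84.0
  student_id=5: AVG(grade) = 73.2

2 | 85 ; 3 | 96 ; 8 | 84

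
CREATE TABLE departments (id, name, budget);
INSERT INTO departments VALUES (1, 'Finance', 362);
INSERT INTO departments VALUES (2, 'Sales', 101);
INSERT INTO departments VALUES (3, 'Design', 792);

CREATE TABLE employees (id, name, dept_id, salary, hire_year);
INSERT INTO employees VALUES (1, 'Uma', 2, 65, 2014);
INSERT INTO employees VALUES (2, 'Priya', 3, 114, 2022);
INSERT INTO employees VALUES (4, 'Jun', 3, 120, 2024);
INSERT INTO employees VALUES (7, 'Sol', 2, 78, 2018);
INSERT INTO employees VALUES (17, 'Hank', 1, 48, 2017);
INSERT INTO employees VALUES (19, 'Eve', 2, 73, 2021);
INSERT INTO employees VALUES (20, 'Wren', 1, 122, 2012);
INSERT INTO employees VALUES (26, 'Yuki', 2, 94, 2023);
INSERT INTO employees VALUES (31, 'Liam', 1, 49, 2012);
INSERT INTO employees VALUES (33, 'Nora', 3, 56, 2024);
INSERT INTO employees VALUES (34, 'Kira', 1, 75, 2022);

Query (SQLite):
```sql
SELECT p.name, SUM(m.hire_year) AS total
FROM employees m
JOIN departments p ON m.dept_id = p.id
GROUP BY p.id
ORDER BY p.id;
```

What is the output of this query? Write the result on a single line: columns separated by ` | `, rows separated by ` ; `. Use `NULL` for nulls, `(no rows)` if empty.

Join each employees row to its departments via dept_id.
Group joined rows by departments.id; compute SUM(m.hire_year) per group.
  1: ids {17, 20, 31, 34} → SUM(m.hire_year)=8063
  2: ids {1, 7, 19, 26} → SUM(m.hire_year)=8076
  3: ids {2, 4, 33} → SUM(m.hire_year)=6070

Finance | 8063 ; Sales | 8076 ; Design | 6070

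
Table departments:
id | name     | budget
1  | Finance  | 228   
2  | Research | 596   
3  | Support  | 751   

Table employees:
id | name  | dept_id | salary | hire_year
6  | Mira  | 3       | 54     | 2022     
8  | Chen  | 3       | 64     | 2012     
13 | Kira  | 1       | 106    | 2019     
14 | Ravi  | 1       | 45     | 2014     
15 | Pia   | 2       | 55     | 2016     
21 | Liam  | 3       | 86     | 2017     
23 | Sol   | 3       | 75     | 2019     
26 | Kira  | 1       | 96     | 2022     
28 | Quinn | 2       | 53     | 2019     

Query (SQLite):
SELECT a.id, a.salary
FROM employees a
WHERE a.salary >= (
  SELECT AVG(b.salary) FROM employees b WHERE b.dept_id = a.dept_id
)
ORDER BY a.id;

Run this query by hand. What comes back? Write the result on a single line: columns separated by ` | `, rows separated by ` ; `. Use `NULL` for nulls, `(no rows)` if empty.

For each employees row a, compute AVG(salary) over rows sharing a.dept_id.
Keep row a if a.salary >= that per-group AVG.
  dept_id=1: AVG(salary) = 82.333333
  dept_id=2: AVG(salary) = 54.0
  dept_id=3: AVG(salary) = 69.75

13 | 106 ; 15 | 55 ; 21 | 86 ; 23 | 75 ; 26 | 96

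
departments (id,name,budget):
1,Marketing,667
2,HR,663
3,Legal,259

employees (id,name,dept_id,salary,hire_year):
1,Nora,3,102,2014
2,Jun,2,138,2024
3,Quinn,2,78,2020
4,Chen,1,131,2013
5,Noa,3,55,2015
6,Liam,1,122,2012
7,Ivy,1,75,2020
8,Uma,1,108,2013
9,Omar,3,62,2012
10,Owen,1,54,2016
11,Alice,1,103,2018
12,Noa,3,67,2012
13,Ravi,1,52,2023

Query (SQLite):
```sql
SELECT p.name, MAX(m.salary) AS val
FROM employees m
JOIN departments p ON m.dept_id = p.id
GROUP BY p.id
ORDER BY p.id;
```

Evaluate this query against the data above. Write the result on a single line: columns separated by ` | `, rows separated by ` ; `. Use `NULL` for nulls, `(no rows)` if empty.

Marketing | 131 ; HR | 138 ; Legal | 102

Join each employees row to its departments via dept_id.
Group joined rows by departments.id; compute MAX(m.salary) per group.
  1: ids {4, 6, 7, 8, 10, 11, 13} → MAX(m.salary)=131
  2: ids {2, 3} → MAX(m.salary)=138
  3: ids {1, 5, 9, 12} → MAX(m.salary)=102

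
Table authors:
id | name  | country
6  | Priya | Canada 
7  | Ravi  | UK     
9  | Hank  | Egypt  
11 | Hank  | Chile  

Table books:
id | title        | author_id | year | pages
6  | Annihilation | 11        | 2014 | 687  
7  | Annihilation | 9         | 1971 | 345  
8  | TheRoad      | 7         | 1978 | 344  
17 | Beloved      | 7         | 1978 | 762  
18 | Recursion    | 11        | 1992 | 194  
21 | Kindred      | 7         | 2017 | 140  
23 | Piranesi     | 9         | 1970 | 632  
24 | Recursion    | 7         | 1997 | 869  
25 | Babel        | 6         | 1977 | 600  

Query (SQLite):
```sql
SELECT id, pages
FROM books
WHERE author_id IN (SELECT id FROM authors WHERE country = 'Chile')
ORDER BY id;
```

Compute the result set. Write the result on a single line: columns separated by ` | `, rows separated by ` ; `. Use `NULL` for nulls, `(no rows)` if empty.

6 | 687 ; 18 | 194

Inner query: authors.id where country = 'Chile'.
Outer: keep books rows whose author_id is in that set.
Inner query → {11}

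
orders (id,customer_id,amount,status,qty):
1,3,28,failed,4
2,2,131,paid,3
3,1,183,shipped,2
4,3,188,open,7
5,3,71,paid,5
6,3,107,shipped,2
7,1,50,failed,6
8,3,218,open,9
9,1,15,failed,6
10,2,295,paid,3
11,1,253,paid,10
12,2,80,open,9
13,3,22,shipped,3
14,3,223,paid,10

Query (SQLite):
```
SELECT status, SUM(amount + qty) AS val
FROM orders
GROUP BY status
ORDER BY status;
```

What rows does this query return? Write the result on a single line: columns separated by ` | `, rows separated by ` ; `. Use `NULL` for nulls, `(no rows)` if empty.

failed | 109 ; open | 511 ; paid | 1004 ; shipped | 319

For each row compute amount + qty.
Group by status; take SUM of the expression per group.
  failed: ids {1, 7, 9} → SUM(amount + qty)=109
  open: ids {4, 8, 12} → SUM(amount + qty)=511
  paid: ids {2, 5, 10, 11, 14} → SUM(amount + qty)=1004
  shipped: ids {3, 6, 13} → SUM(amount + qty)=319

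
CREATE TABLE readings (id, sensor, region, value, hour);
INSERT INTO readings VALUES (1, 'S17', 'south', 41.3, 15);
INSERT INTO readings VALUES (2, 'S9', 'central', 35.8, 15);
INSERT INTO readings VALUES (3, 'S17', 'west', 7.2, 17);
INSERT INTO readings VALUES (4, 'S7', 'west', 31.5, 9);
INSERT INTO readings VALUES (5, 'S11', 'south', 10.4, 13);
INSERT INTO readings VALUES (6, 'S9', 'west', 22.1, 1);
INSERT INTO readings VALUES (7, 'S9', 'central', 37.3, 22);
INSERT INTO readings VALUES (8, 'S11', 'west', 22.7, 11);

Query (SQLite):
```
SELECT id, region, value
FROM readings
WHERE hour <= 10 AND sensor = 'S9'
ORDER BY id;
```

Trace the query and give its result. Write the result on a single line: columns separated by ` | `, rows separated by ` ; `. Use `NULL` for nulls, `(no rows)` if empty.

hour <= 10: ids {4, 6}
sensor = 'S9': ids {2, 6, 7}
Combine with AND.

6 | west | 22.1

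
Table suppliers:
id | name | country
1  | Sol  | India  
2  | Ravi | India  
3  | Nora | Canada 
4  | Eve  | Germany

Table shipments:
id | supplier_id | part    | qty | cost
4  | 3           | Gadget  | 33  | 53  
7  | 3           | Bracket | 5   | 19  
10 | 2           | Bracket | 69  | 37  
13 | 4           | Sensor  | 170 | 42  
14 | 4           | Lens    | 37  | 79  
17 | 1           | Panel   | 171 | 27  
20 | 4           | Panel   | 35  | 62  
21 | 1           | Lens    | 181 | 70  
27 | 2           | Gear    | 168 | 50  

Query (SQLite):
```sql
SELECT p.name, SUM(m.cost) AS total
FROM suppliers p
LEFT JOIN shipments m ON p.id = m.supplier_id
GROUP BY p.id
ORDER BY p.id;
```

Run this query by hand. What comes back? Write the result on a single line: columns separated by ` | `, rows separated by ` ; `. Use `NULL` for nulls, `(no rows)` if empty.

Sol | 97 ; Ravi | 87 ; Nora | 72 ; Eve | 183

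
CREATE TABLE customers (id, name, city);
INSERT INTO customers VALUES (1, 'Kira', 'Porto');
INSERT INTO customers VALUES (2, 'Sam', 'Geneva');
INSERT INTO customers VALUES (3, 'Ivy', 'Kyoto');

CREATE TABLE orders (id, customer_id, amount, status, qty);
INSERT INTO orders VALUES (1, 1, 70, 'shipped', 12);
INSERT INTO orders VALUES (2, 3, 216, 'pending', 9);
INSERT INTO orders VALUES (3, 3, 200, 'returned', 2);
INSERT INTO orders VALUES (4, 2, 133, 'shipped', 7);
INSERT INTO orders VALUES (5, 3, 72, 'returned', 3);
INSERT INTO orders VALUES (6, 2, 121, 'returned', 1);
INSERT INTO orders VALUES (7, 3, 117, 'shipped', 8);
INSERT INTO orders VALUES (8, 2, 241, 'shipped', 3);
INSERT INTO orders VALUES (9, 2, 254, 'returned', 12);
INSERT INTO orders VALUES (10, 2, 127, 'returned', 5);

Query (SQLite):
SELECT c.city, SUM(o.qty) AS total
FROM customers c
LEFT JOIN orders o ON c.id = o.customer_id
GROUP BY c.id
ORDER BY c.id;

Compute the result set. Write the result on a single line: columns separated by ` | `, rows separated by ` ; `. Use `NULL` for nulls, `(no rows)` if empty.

LEFT JOIN keeps every customers row; unmatched ones get NULL for orders columns.
Group by customers.id and compute SUM(o.qty). SUM over an all-NULL group is NULL.
  1: ids {1} → SUM(o.qty)=12
  2: ids {4, 6, 8, 9, 10} → SUM(o.qty)=28
  3: ids {2, 3, 5, 7} → SUM(o.qty)=22

Porto | 12 ; Geneva | 28 ; Kyoto | 22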